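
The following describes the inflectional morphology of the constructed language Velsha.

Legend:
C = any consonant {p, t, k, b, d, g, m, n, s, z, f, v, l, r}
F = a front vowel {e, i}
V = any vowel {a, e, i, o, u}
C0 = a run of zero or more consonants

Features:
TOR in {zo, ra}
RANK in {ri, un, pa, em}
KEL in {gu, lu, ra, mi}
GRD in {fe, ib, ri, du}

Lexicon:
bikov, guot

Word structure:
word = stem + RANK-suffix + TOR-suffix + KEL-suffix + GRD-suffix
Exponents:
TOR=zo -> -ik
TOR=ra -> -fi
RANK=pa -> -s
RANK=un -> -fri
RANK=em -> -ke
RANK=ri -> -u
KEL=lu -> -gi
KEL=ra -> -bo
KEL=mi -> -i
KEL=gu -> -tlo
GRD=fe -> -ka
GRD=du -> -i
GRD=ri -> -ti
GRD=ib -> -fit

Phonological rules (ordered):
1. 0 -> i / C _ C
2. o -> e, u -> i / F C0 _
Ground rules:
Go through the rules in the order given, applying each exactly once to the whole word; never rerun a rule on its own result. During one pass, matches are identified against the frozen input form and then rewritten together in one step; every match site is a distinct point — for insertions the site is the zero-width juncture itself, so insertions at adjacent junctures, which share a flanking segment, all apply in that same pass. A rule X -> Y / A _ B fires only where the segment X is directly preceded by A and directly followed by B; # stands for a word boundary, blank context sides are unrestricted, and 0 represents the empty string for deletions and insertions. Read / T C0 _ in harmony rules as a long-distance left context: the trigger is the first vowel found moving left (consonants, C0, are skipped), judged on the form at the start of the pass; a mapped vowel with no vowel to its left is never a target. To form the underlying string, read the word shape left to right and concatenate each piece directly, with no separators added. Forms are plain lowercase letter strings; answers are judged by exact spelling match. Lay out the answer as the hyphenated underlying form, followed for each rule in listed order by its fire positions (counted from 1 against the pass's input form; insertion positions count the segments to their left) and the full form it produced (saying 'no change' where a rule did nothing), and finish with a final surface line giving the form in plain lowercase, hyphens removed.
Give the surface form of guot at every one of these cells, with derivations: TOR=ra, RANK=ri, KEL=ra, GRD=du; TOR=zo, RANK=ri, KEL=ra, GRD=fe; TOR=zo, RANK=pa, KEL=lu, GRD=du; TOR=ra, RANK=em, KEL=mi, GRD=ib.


cell TOR=ra, RANK=ri, KEL=ra, GRD=du:
underlying: guot-u-fi-bo-i
1. 0 -> i / C _ C: no change
2. o -> e, u -> i / F C0 _: fires at position(s) 9: guotufibei
surface: guotufibei

cell TOR=zo, RANK=ri, KEL=ra, GRD=fe:
underlying: guot-u-ik-bo-ka
1. 0 -> i / C _ C: inserts after position(s) 7: guotuikiboka
2. o -> e, u -> i / F C0 _: fires at position(s) 10: guotuikibeka
surface: guotuikibeka

cell TOR=zo, RANK=pa, KEL=lu, GRD=du:
underlying: guot-s-ik-gi-i
1. 0 -> i / C _ C: inserts after position(s) 4, 7: guotisikigii
2. o -> e, u -> i / F C0 _: no change
surface: guotisikigii

cell TOR=ra, RANK=em, KEL=mi, GRD=ib:
underlying: guot-ke-fi-i-fit
1. 0 -> i / C _ C: inserts after position(s) 4: guotikefiifit
2. o -> e, u -> i / F C0 _: no change
surface: guotikefiifit


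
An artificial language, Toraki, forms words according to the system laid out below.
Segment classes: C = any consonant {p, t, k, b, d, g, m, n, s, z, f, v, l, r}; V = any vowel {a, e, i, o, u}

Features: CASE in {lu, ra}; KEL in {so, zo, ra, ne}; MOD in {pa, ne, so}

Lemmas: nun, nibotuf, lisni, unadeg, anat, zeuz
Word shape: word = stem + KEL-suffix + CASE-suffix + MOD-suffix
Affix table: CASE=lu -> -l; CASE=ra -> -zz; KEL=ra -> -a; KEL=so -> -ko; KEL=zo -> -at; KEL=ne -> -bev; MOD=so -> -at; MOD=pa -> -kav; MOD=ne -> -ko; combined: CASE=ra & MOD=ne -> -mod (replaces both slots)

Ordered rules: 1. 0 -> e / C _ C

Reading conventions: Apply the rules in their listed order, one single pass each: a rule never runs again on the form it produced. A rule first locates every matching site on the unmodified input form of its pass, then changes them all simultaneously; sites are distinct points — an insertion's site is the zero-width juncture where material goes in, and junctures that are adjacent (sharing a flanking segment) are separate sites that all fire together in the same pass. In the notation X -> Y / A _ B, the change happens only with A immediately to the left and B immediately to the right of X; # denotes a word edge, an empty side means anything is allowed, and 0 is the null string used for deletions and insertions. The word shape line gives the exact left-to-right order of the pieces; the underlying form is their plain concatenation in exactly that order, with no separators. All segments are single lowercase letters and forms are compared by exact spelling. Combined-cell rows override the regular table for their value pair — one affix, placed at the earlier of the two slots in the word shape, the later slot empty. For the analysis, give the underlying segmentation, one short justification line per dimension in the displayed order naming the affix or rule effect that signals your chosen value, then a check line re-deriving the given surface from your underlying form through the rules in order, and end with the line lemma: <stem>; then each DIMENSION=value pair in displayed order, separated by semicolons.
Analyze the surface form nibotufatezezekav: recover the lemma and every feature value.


underlying: nibotuf-at-zz-kav
CASE=ra - signalled by the affix -zz
KEL=zo - signalled by the affix -at
MOD=pa - signalled by the affix -kav
check: nibotufatzzkav -> nibotufatezezekav
lemma: nibotuf; CASE=ra; KEL=zo; MOD=pa


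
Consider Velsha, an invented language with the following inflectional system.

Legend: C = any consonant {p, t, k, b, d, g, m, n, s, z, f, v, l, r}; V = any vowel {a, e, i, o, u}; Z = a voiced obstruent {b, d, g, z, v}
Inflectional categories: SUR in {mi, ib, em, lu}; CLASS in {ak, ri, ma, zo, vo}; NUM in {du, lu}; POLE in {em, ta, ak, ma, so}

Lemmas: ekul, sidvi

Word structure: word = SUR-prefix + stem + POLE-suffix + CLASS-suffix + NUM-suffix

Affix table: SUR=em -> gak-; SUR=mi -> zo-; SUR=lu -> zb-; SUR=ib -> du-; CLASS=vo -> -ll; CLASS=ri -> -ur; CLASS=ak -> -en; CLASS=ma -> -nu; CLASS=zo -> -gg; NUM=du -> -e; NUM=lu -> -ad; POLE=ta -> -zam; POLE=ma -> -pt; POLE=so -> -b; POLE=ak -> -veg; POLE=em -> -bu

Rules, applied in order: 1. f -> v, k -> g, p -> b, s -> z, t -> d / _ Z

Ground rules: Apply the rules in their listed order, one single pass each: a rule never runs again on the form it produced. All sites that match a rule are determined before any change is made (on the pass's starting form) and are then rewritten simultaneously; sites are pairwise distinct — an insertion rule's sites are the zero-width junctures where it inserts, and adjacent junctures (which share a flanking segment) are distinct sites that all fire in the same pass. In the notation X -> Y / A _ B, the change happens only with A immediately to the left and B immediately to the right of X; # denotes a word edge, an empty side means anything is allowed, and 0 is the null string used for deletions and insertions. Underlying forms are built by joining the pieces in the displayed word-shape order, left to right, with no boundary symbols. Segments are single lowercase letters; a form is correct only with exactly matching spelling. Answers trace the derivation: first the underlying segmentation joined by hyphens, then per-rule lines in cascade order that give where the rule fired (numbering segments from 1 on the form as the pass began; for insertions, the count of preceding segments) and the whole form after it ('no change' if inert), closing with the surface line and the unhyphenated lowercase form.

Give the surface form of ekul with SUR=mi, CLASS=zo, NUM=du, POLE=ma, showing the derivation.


underlying: zo-ekul-pt-gg-e
1. f -> v, k -> g, p -> b, s -> z, t -> d / _ Z: fires at position(s) 8: zoekulpdgge
surface: zoekulpdgge


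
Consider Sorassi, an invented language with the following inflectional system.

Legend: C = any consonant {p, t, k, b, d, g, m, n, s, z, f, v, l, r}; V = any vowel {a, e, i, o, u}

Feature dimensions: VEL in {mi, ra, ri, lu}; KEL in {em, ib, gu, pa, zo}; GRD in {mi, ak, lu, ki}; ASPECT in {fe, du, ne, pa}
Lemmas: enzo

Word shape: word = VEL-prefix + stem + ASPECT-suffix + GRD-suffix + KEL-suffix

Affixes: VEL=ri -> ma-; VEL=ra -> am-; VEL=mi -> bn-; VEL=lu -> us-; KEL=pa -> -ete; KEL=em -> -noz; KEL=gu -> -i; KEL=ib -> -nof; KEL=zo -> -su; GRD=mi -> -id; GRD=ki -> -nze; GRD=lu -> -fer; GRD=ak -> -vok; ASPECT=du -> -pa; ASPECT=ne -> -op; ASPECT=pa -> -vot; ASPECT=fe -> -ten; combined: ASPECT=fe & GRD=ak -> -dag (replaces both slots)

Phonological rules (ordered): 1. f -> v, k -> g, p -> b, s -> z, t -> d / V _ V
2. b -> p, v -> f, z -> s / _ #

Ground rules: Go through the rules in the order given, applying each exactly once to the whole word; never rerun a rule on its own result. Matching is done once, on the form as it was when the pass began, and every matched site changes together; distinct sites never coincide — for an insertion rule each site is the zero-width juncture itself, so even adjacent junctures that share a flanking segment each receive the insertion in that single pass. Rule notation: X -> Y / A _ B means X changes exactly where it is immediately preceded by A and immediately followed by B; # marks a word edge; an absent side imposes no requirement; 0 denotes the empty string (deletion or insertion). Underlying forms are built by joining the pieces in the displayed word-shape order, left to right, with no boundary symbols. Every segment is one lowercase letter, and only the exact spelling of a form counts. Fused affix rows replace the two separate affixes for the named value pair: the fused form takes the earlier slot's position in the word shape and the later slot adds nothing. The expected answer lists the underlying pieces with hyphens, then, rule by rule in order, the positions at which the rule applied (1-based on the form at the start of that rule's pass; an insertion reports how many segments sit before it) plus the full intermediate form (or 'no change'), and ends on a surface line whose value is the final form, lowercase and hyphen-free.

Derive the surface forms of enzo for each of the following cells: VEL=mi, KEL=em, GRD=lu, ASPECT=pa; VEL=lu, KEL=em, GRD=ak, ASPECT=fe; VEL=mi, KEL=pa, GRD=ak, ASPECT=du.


cell VEL=mi, KEL=em, GRD=lu, ASPECT=pa:
underlying: bn-enzo-vot-fer-noz
1. f -> v, k -> g, p -> b, s -> z, t -> d / V _ V: no change
2. b -> p, v -> f, z -> s / _ #: fires at position(s) 15: bnenzovotfernos
surface: bnenzovotfernos

cell VEL=lu, KEL=em, GRD=ak, ASPECT=fe:
underlying: us-enzo-dag-noz
1. f -> v, k -> g, p -> b, s -> z, t -> d / V _ V: fires at position(s) 2: uzenzodagnoz
2. b -> p, v -> f, z -> s / _ #: fires at position(s) 12: uzenzodagnos
surface: uzenzodagnos

cell VEL=mi, KEL=pa, GRD=ak, ASPECT=du:
underlying: bn-enzo-pa-vok-ete
1. f -> v, k -> g, p -> b, s -> z, t -> d / V _ V: fires at position(s) 7, 11, 13: bnenzobavogede
2. b -> p, v -> f, z -> s / _ #: no change
surface: bnenzobavogede


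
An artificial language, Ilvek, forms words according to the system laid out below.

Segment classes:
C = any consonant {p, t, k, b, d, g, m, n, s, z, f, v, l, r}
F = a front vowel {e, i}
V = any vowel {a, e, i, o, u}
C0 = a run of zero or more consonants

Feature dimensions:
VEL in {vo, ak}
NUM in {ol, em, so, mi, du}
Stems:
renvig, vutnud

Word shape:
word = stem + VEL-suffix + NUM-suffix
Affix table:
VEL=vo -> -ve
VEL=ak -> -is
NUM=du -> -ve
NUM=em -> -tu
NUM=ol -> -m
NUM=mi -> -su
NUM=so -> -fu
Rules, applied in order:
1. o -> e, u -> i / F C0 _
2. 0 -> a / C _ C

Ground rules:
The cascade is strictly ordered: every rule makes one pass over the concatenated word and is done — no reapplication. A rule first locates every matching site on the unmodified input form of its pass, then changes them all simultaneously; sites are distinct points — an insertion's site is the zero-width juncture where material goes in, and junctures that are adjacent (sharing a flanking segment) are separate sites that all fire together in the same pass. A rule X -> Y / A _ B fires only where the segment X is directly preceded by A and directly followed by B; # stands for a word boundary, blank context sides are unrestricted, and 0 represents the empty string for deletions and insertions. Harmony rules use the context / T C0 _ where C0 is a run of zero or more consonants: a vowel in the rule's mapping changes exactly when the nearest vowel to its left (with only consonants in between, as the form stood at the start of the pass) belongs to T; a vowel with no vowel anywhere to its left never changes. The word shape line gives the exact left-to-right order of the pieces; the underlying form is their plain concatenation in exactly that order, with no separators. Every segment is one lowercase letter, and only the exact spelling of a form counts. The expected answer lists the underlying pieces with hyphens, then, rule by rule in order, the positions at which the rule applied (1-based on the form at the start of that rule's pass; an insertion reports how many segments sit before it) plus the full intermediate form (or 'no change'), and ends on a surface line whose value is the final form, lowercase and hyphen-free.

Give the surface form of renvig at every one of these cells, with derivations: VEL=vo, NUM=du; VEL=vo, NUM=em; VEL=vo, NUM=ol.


cell VEL=vo, NUM=du:
underlying: renvig-ve-ve
1. o -> e, u -> i / F C0 _: no change
2. 0 -> a / C _ C: inserts after position(s) 3, 6: renavigaveve
surface: renavigaveve

cell VEL=vo, NUM=em:
underlying: renvig-ve-tu
1. o -> e, u -> i / F C0 _: fires at position(s) 10: renvigveti
2. 0 -> a / C _ C: inserts after position(s) 3, 6: renavigaveti
surface: renavigaveti

cell VEL=vo, NUM=ol:
underlying: renvig-ve-m
1. o -> e, u -> i / F C0 _: no change
2. 0 -> a / C _ C: inserts after position(s) 3, 6: renavigavem
surface: renavigavem


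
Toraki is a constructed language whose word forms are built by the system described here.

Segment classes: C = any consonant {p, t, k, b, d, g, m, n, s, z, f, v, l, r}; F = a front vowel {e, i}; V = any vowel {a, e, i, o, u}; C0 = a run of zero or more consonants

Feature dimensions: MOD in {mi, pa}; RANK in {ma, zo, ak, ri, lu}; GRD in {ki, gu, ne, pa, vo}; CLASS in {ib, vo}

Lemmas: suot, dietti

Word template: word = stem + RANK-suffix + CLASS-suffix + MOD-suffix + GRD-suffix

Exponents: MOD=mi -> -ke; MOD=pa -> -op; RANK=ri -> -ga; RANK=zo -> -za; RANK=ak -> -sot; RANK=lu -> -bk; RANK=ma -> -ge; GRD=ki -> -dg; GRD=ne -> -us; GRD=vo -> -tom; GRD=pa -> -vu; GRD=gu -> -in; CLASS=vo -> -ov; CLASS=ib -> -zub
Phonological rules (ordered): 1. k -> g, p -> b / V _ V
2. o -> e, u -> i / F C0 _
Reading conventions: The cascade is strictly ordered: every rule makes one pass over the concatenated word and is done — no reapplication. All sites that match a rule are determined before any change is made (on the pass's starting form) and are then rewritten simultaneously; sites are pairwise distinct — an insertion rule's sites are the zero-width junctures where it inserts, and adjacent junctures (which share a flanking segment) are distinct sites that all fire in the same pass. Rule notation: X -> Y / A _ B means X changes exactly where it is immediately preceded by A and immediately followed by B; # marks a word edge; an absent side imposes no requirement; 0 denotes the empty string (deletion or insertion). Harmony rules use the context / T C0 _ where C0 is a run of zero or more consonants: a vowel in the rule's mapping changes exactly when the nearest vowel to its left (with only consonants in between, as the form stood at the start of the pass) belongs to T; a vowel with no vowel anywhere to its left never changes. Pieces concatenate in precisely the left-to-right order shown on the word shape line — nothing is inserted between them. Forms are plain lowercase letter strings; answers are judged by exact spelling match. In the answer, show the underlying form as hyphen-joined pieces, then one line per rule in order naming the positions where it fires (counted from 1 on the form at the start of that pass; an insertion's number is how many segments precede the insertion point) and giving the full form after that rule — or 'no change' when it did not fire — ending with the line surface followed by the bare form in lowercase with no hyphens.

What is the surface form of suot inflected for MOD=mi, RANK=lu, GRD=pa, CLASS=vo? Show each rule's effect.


underlying: suot-bk-ov-ke-vu
1. k -> g, p -> b / V _ V: no change
2. o -> e, u -> i / F C0 _: fires at position(s) 12: suotbkovkevi
surface: suotbkovkevi


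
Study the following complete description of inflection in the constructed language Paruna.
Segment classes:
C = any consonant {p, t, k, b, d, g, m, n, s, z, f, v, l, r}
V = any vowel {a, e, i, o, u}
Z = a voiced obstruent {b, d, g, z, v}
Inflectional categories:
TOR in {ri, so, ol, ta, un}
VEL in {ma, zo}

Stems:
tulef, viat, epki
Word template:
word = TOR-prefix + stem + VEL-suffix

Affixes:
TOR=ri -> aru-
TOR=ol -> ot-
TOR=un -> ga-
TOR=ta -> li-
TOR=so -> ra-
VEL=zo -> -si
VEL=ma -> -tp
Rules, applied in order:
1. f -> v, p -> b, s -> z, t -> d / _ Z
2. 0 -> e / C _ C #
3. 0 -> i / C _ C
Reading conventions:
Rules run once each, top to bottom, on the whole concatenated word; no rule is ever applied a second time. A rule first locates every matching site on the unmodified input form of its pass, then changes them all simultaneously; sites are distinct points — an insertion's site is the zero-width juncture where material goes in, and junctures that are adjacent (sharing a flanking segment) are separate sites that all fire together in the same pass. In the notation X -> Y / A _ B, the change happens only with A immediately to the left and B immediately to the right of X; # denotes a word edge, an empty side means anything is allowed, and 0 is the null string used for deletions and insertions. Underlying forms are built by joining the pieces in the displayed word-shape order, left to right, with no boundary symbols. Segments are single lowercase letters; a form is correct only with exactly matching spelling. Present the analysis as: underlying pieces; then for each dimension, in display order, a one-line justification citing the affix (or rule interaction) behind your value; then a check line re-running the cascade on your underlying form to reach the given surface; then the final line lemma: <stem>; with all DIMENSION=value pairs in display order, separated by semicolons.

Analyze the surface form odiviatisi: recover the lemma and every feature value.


underlying: ot-viat-si
TOR=ol - signalled by the affix ot-
VEL=zo - signalled by the affix -si
check: otviatsi -> odviatsi -> odviatsi -> odiviatisi
lemma: viat; TOR=ol; VEL=zo


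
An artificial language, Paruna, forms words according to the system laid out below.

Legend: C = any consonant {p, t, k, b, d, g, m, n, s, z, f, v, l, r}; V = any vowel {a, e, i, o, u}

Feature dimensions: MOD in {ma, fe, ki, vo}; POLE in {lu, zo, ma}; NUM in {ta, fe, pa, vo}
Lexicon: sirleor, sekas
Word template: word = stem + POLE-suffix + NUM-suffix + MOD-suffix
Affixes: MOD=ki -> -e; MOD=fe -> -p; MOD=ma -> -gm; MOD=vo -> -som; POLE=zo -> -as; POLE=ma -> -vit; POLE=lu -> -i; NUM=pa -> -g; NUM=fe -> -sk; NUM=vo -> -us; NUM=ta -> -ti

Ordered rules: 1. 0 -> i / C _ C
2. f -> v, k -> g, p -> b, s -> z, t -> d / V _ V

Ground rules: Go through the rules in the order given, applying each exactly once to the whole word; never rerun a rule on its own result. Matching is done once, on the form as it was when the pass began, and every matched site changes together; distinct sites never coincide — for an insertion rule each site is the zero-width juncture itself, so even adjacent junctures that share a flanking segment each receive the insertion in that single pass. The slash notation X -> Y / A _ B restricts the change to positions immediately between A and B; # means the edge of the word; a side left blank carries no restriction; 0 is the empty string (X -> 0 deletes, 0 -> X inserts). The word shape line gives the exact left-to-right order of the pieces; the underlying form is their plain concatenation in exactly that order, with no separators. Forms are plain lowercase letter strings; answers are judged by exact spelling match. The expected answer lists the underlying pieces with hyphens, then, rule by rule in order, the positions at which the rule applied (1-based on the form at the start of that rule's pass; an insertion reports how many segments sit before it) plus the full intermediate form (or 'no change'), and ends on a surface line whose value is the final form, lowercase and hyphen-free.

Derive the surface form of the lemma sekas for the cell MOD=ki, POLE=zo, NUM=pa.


underlying: sekas-as-g-e
1. 0 -> i / C _ C: inserts after position(s) 7: sekasasige
2. f -> v, k -> g, p -> b, s -> z, t -> d / V _ V: fires at position(s) 3, 5, 7: segazazige
surface: segazazige


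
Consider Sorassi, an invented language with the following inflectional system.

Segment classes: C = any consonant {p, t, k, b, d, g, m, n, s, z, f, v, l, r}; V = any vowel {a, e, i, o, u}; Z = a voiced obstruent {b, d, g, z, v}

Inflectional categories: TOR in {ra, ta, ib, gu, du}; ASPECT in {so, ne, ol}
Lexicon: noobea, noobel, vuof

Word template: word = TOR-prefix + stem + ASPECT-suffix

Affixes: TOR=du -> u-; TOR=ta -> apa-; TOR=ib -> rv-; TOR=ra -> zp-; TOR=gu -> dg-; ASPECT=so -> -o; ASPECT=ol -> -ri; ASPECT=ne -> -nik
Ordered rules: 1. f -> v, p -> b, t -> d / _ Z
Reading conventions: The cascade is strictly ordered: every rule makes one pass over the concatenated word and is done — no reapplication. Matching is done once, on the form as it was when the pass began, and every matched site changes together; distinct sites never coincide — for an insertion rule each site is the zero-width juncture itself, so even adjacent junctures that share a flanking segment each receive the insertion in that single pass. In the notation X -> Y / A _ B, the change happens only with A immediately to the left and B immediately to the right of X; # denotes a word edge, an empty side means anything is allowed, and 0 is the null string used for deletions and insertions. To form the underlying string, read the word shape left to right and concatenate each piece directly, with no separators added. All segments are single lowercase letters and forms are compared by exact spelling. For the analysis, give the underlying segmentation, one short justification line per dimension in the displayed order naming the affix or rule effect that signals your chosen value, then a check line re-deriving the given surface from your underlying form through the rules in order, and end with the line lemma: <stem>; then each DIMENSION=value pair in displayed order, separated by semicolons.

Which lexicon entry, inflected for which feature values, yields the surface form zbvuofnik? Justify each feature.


underlying: zp-vuof-nik
TOR=ra - signalled by the affix zp-
ASPECT=ne - signalled by the affix -nik
check: zpvuofnik -> zbvuofnik
lemma: vuof; TOR=ra; ASPECT=ne


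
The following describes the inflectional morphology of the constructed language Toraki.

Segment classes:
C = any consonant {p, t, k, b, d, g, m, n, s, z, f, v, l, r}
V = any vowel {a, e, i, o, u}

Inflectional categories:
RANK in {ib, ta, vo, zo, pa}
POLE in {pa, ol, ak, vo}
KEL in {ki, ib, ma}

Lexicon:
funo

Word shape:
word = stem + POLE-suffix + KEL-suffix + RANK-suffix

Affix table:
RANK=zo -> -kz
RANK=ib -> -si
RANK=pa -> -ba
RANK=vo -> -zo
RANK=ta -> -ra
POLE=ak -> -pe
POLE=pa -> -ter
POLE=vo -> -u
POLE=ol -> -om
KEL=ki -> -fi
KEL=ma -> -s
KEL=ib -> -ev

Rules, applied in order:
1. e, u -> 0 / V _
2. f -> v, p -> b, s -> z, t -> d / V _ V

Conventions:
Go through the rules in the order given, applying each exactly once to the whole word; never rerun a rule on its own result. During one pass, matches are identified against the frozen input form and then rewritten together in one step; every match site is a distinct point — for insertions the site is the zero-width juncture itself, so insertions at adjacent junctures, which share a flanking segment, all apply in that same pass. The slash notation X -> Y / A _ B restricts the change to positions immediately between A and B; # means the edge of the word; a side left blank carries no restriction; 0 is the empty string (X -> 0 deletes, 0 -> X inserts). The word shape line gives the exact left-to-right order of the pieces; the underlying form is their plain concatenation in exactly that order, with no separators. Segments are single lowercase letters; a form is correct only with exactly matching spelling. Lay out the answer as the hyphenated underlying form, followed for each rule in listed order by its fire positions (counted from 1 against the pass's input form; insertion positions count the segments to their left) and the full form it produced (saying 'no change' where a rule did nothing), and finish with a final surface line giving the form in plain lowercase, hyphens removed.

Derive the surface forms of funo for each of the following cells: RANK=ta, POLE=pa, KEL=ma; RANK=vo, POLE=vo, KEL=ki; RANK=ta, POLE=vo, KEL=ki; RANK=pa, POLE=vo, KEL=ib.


cell RANK=ta, POLE=pa, KEL=ma:
underlying: funo-ter-s-ra
1. e, u -> 0 / V _: no change
2. f -> v, p -> b, s -> z, t -> d / V _ V: fires at position(s) 5: funodersra
surface: funodersra

cell RANK=vo, POLE=vo, KEL=ki:
underlying: funo-u-fi-zo
1. e, u -> 0 / V _: fires at position(s) 5: funofizo
2. f -> v, p -> b, s -> z, t -> d / V _ V: fires at position(s) 5: funovizo
surface: funovizo

cell RANK=ta, POLE=vo, KEL=ki:
underlying: funo-u-fi-ra
1. e, u -> 0 / V _: fires at position(s) 5: funofira
2. f -> v, p -> b, s -> z, t -> d / V _ V: fires at position(s) 5: funovira
surface: funovira

cell RANK=pa, POLE=vo, KEL=ib:
underlying: funo-u-ev-ba
1. e, u -> 0 / V _: fires at position(s) 5, 6: funovba
2. f -> v, p -> b, s -> z, t -> d / V _ V: no change
surface: funovba


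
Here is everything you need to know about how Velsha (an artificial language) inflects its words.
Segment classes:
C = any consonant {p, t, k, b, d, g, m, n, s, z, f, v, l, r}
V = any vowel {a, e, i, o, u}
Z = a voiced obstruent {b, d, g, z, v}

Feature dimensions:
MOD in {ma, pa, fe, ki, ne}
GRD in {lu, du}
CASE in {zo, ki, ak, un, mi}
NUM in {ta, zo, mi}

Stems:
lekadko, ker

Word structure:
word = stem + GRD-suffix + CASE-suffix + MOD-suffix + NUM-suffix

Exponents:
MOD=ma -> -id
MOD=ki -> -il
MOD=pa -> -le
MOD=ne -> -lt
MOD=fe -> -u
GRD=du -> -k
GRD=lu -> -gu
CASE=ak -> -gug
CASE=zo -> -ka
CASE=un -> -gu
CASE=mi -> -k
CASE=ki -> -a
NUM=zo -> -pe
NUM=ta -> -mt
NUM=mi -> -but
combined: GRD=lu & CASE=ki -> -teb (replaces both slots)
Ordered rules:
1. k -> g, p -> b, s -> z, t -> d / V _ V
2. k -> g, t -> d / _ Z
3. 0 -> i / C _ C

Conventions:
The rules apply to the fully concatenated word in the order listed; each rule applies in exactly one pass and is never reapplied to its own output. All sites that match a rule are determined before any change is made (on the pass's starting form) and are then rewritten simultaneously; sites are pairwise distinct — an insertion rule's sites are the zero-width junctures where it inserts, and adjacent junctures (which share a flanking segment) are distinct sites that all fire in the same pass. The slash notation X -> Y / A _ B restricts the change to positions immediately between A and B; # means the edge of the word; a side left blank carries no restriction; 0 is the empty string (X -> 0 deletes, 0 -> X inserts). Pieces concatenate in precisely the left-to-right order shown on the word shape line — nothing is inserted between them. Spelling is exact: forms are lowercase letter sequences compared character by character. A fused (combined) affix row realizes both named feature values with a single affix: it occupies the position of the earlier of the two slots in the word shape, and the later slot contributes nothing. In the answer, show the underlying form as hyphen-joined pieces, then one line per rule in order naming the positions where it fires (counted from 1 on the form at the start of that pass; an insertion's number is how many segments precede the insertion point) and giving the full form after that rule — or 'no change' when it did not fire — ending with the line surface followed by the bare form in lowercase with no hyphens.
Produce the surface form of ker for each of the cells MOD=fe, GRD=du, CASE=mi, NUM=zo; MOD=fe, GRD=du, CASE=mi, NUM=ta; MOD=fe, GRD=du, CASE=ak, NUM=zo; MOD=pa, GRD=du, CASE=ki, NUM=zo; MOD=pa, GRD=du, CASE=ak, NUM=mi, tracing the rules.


cell MOD=fe, GRD=du, CASE=mi, NUM=zo:
underlying: ker-k-k-u-pe
1. k -> g, p -> b, s -> z, t -> d / V _ V: fires at position(s) 7: kerkkube
2. k -> g, t -> d / _ Z: no change
3. 0 -> i / C _ C: inserts after position(s) 3, 4: kerikikube
surface: kerikikube

cell MOD=fe, GRD=du, CASE=mi, NUM=ta:
underlying: ker-k-k-u-mt
1. k -> g, p -> b, s -> z, t -> d / V _ V: no change
2. k -> g, t -> d / _ Z: no change
3. 0 -> i / C _ C: inserts after position(s) 3, 4, 7: kerikikumit
surface: kerikikumit

cell MOD=fe, GRD=du, CASE=ak, NUM=zo:
underlying: ker-k-gug-u-pe
1. k -> g, p -> b, s -> z, t -> d / V _ V: fires at position(s) 9: kerkgugube
2. k -> g, t -> d / _ Z: fires at position(s) 4: kerggugube
3. 0 -> i / C _ C: inserts after position(s) 3, 4: kerigigugube
surface: kerigigugube

cell MOD=pa, GRD=du, CASE=ki, NUM=zo:
underlying: ker-k-a-le-pe
1. k -> g, p -> b, s -> z, t -> d / V _ V: fires at position(s) 8: kerkalebe
2. k -> g, t -> d / _ Z: no change
3. 0 -> i / C _ C: inserts after position(s) 3: kerikalebe
surface: kerikalebe

cell MOD=pa, GRD=du, CASE=ak, NUM=mi:
underlying: ker-k-gug-le-but
1. k -> g, p -> b, s -> z, t -> d / V _ V: no change
2. k -> g, t -> d / _ Z: fires at position(s) 4: kergguglebut
3. 0 -> i / C _ C: inserts after position(s) 3, 4, 7: kerigigugilebut
surface: kerigigugilebut


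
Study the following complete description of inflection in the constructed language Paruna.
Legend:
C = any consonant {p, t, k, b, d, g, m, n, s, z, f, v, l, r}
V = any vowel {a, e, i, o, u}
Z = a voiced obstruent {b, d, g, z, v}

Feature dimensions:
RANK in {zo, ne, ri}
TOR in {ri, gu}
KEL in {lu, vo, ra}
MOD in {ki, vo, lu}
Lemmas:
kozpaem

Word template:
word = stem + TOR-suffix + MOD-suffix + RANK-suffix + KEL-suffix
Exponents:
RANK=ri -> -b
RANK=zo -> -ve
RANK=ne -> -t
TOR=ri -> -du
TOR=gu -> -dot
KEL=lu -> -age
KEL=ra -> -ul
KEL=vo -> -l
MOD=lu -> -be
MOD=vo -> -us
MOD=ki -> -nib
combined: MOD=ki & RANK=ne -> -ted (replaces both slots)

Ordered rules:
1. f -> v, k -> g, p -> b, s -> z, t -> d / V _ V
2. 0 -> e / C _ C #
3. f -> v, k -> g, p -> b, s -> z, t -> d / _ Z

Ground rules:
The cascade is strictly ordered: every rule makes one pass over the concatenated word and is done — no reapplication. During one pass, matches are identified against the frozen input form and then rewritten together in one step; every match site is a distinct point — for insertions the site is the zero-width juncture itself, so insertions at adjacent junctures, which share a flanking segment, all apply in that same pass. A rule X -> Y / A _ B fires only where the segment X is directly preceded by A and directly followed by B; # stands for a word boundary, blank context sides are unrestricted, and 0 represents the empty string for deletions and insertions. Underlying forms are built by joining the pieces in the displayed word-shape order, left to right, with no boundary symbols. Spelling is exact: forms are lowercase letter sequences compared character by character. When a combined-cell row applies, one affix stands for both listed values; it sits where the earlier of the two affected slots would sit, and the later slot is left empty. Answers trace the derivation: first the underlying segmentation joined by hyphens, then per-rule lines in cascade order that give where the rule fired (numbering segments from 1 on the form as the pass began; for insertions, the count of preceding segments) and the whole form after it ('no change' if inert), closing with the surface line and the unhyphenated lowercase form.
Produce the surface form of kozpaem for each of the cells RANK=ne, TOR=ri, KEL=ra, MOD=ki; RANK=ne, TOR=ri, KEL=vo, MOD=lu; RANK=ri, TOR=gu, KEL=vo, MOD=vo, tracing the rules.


cell RANK=ne, TOR=ri, KEL=ra, MOD=ki:
underlying: kozpaem-du-ted-ul
1. f -> v, k -> g, p -> b, s -> z, t -> d / V _ V: fires at position(s) 10: kozpaemdudedul
2. 0 -> e / C _ C #: no change
3. f -> v, k -> g, p -> b, s -> z, t -> d / _ Z: no change
surface: kozpaemdudedul

cell RANK=ne, TOR=ri, KEL=vo, MOD=lu:
underlying: kozpaem-du-be-t-l
1. f -> v, k -> g, p -> b, s -> z, t -> d / V _ V: no change
2. 0 -> e / C _ C #: inserts after position(s) 12: kozpaemdubetel
3. f -> v, k -> g, p -> b, s -> z, t -> d / _ Z: no change
surface: kozpaemdubetel

cell RANK=ri, TOR=gu, KEL=vo, MOD=vo:
underlying: kozpaem-dot-us-b-l
1. f -> v, k -> g, p -> b, s -> z, t -> d / V _ V: fires at position(s) 10: kozpaemdodusbl
2. 0 -> e / C _ C #: inserts after position(s) 13: kozpaemdodusbel
3. f -> v, k -> g, p -> b, s -> z, t -> d / _ Z: fires at position(s) 12: kozpaemdoduzbel
surface: kozpaemdoduzbel


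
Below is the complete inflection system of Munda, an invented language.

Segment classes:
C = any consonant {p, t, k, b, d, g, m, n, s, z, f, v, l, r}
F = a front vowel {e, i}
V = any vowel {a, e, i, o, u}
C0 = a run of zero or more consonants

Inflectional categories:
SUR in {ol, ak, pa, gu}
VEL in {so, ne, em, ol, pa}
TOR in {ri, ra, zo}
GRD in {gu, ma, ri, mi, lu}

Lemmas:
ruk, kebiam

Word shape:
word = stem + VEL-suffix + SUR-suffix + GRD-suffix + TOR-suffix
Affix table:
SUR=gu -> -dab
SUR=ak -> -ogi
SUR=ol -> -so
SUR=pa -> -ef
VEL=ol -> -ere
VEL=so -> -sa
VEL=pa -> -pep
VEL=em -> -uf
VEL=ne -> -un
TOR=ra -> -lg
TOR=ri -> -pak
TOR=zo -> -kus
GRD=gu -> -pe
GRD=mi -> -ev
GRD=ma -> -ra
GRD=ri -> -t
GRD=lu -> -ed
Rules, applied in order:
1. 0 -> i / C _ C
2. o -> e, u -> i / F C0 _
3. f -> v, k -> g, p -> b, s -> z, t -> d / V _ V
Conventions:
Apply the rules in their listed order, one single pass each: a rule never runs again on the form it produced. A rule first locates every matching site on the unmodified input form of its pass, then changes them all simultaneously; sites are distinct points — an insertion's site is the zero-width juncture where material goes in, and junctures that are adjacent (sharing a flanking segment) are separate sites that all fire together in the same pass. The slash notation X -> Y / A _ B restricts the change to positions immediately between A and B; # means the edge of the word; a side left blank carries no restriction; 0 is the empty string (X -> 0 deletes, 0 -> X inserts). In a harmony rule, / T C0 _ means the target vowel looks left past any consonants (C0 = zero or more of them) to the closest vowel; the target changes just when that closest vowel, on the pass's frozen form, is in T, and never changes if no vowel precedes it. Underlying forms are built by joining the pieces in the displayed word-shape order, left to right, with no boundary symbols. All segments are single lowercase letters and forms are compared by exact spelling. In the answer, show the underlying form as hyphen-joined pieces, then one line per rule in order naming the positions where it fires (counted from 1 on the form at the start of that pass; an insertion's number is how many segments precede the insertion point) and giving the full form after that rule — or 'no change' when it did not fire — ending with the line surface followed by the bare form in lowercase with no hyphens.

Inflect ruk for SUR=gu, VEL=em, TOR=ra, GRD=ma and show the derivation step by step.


underlying: ruk-uf-dab-ra-lg
1. 0 -> i / C _ C: inserts after position(s) 5, 8, 11: rukufidabiralig
2. o -> e, u -> i / F C0 _: no change
3. f -> v, k -> g, p -> b, s -> z, t -> d / V _ V: fires at position(s) 3, 5: ruguvidabiralig
surface: ruguvidabiralig


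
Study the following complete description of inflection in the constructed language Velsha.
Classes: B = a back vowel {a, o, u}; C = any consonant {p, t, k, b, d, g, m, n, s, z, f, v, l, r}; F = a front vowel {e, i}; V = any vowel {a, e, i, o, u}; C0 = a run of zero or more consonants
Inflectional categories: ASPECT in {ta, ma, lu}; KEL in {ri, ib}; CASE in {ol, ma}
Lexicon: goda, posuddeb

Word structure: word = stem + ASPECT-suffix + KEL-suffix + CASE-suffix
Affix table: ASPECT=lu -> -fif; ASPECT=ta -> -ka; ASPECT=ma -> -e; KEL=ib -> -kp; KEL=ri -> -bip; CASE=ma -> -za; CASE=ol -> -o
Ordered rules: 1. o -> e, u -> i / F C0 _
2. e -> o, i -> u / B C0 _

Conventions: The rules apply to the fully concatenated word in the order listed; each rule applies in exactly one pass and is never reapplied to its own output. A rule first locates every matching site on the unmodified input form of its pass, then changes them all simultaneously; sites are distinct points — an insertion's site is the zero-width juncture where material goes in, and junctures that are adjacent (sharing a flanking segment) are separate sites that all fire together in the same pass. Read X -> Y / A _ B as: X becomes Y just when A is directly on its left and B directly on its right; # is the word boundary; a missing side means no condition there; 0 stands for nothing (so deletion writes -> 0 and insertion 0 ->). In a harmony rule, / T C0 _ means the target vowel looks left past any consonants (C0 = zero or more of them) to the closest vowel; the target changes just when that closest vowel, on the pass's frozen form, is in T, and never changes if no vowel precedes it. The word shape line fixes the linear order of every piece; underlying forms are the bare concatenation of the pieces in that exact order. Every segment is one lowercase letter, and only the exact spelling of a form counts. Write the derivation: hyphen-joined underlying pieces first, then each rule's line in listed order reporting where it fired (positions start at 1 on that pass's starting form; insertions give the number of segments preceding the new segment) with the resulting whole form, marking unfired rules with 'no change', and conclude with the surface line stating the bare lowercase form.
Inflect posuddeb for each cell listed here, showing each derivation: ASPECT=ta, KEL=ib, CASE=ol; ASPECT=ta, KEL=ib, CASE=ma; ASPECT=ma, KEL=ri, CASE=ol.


cell ASPECT=ta, KEL=ib, CASE=ol:
underlying: posuddeb-ka-kp-o
1. o -> e, u -> i / F C0 _: no change
2. e -> o, i -> u / B C0 _: fires at position(s) 7: posuddobkakpo
surface: posuddobkakpo

cell ASPECT=ta, KEL=ib, CASE=ma:
underlying: posuddeb-ka-kp-za
1. o -> e, u -> i / F C0 _: no change
2. e -> o, i -> u / B C0 _: fires at position(s) 7: posuddobkakpza
surface: posuddobkakpza

cell ASPECT=ma, KEL=ri, CASE=ol:
underlying: posuddeb-e-bip-o
1. o -> e, u -> i / F C0 _: fires at position(s) 13: posuddebebipe
2. e -> o, i -> u / B C0 _: fires at position(s) 7: posuddobebipe
surface: posuddobebipe


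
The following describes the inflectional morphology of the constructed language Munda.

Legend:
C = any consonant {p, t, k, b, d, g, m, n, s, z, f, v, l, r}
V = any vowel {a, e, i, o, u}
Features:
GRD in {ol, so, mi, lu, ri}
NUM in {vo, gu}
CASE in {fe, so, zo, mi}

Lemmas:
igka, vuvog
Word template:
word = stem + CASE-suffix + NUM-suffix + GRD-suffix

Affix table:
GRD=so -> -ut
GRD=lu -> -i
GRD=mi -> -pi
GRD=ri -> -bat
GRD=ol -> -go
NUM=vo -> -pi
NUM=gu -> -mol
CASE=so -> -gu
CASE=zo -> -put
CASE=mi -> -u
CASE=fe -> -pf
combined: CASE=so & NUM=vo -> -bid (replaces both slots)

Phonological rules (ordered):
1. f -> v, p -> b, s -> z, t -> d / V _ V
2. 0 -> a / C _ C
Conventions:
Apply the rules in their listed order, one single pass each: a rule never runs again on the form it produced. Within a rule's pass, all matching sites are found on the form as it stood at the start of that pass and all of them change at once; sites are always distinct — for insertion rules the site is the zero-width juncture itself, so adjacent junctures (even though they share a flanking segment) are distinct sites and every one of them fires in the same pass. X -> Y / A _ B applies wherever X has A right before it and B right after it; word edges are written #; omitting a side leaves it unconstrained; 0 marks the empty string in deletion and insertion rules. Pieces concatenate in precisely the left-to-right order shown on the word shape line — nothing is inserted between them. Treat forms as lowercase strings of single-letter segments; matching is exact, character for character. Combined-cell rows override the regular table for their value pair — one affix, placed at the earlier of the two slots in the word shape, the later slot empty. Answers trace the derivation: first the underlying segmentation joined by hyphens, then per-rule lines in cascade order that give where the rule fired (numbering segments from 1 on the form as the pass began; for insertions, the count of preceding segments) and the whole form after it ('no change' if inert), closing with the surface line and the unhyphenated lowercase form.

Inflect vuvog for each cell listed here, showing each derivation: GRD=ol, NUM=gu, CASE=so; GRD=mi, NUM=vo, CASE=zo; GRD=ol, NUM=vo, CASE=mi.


cell GRD=ol, NUM=gu, CASE=so:
underlying: vuvog-gu-mol-go
1. f -> v, p -> b, s -> z, t -> d / V _ V: no change
2. 0 -> a / C _ C: inserts after position(s) 5, 10: vuvogagumolago
surface: vuvogagumolago

cell GRD=mi, NUM=vo, CASE=zo:
underlying: vuvog-put-pi-pi
1. f -> v, p -> b, s -> z, t -> d / V _ V: fires at position(s) 11: vuvogputpibi
2. 0 -> a / C _ C: inserts after position(s) 5, 8: vuvogaputapibi
surface: vuvogaputapibi

cell GRD=ol, NUM=vo, CASE=mi:
underlying: vuvog-u-pi-go
1. f -> v, p -> b, s -> z, t -> d / V _ V: fires at position(s) 7: vuvogubigo
2. 0 -> a / C _ C: no change
surface: vuvogubigo
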